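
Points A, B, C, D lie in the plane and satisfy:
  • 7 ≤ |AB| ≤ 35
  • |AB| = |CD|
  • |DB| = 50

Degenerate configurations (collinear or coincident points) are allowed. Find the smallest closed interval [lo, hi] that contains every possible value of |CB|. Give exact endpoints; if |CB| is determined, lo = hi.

|AB| ∈ [7, 35]
|BD| ∈ {50}
|CD| ∈ [7, 35]
|AD| ∈ [15, 85]
|BC| ∈ [15, 85]
|AC| ∈ [0, 120]

|CB| ∈ [15, 85]  (≈ [15.0000, 85.0000])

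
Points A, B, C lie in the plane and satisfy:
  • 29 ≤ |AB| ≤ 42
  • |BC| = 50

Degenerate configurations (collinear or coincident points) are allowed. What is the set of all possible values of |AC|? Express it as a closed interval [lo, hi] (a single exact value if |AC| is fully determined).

|AB| ∈ [29, 42]
|BC| ∈ {50}
|AC| ∈ [8, 92]

|AC| ∈ [8, 92]  (≈ [8.0000, 92.0000])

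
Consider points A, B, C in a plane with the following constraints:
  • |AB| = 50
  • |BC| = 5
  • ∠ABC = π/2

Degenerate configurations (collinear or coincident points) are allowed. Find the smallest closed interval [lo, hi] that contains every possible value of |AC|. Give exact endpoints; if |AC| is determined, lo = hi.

|AC| = 5·√(101)  (≈ 50.2494)

|AB| ∈ {50}
|BC| ∈ {5}
|AC| ∈ {5·√(101)}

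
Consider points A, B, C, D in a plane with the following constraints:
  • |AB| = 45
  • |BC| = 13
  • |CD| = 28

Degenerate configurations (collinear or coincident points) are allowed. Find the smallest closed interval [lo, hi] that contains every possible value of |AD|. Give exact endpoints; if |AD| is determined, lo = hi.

|AD| ∈ [4, 86]  (≈ [4.0000, 86.0000])

|AB| ∈ {45}
|BC| ∈ {13}
|CD| ∈ {28}
|AC| ∈ [32, 58]
|BD| ∈ [15, 41]
|AD| ∈ [4, 86]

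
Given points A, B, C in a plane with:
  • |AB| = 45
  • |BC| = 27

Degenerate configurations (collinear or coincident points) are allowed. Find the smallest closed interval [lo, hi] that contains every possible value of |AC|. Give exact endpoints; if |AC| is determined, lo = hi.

|AC| ∈ [18, 72]  (≈ [18.0000, 72.0000])

|AB| ∈ {45}
|BC| ∈ {27}
|AC| ∈ [18, 72]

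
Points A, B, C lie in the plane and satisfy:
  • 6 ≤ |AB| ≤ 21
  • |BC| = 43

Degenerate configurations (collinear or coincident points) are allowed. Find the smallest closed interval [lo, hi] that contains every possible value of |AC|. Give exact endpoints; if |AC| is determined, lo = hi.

|AB| ∈ [6, 21]
|BC| ∈ {43}
|AC| ∈ [22, 64]

|AC| ∈ [22, 64]  (≈ [22.0000, 64.0000])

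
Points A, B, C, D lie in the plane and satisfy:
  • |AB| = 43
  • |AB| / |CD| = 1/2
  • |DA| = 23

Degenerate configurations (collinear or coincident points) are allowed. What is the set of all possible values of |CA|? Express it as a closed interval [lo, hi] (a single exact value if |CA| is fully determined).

|CA| ∈ [63, 109]  (≈ [63.0000, 109.0000])

|AB| ∈ {43}
|AD| ∈ {23}
|CD| ∈ {86}
|BD| ∈ [20, 66]
|AC| ∈ [63, 109]
|BC| ∈ [20, 152]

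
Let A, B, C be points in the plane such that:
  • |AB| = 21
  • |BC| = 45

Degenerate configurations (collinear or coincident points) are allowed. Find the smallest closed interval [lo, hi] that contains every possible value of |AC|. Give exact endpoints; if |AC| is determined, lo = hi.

|AB| ∈ {21}
|BC| ∈ {45}
|AC| ∈ [24, 66]

|AC| ∈ [24, 66]  (≈ [24.0000, 66.0000])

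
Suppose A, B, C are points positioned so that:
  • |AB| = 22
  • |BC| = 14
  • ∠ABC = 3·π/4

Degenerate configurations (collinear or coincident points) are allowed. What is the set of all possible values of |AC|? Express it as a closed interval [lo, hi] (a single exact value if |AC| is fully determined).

|AC| = 2·√(77·√(2) + 170)  (≈ 33.4003)

|AB| ∈ {22}
|BC| ∈ {14}
|AC| ∈ {2·√(77·√(2) + 170)}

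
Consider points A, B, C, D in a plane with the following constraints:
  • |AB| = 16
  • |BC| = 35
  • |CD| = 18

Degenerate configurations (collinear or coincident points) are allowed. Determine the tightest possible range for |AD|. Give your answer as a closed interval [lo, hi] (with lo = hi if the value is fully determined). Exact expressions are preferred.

|AD| ∈ [1, 69]  (≈ [1.0000, 69.0000])

|AB| ∈ {16}
|BC| ∈ {35}
|CD| ∈ {18}
|AC| ∈ [19, 51]
|BD| ∈ [17, 53]
|AD| ∈ [1, 69]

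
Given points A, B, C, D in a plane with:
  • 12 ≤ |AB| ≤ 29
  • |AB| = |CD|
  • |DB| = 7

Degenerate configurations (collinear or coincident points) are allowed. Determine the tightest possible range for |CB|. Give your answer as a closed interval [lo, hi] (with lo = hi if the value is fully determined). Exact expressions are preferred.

|CB| ∈ [5, 36]  (≈ [5.0000, 36.0000])

|AB| ∈ [12, 29]
|BD| ∈ {7}
|CD| ∈ [12, 29]
|AD| ∈ [5, 36]
|BC| ∈ [5, 36]
|AC| ∈ [0, 65]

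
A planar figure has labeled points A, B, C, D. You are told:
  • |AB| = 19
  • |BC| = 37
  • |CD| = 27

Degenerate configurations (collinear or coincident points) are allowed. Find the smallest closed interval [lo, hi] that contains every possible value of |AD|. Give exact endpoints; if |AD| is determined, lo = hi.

|AB| ∈ {19}
|BC| ∈ {37}
|CD| ∈ {27}
|AC| ∈ [18, 56]
|BD| ∈ [10, 64]
|AD| ∈ [0, 83]

|AD| ∈ [0, 83]  (≈ [0.0000, 83.0000])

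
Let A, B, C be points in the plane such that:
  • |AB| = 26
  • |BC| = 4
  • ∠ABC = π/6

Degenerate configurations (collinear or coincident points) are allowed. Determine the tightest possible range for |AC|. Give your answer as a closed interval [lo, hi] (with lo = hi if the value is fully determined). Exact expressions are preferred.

|AB| ∈ {26}
|BC| ∈ {4}
|AC| ∈ {2·√(173 - 26·√(3))}

|AC| = 2·√(173 - 26·√(3))  (≈ 22.6245)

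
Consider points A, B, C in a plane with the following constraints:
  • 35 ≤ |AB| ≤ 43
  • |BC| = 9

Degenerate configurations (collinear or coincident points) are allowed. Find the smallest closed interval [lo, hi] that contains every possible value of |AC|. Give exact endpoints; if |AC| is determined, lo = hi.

|AC| ∈ [26, 52]  (≈ [26.0000, 52.0000])

|AB| ∈ [35, 43]
|BC| ∈ {9}
|AC| ∈ [26, 52]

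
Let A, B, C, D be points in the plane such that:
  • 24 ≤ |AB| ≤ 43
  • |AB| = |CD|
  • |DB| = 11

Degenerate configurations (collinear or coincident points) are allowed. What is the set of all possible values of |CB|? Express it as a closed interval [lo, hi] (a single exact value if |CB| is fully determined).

|AB| ∈ [24, 43]
|BD| ∈ {11}
|CD| ∈ [24, 43]
|AD| ∈ [13, 54]
|BC| ∈ [13, 54]
|AC| ∈ [0, 97]

|CB| ∈ [13, 54]  (≈ [13.0000, 54.0000])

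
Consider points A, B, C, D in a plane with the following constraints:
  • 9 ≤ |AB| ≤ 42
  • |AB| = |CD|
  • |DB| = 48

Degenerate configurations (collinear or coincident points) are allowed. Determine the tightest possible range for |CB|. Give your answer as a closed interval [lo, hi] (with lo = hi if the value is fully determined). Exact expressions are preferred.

|AB| ∈ [9, 42]
|BD| ∈ {48}
|CD| ∈ [9, 42]
|AD| ∈ [6, 90]
|BC| ∈ [6, 90]
|AC| ∈ [0, 132]

|CB| ∈ [6, 90]  (≈ [6.0000, 90.0000])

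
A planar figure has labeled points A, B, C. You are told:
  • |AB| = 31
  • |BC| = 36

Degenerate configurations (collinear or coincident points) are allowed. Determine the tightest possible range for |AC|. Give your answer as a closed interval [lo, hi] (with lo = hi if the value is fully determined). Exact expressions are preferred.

|AC| ∈ [5, 67]  (≈ [5.0000, 67.0000])

|AB| ∈ {31}
|BC| ∈ {36}
|AC| ∈ [5, 67]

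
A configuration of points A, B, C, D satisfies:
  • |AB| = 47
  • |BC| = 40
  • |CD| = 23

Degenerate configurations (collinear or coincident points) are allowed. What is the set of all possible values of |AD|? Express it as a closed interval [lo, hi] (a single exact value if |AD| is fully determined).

|AB| ∈ {47}
|BC| ∈ {40}
|CD| ∈ {23}
|AC| ∈ [7, 87]
|BD| ∈ [17, 63]
|AD| ∈ [0, 110]

|AD| ∈ [0, 110]  (≈ [0.0000, 110.0000])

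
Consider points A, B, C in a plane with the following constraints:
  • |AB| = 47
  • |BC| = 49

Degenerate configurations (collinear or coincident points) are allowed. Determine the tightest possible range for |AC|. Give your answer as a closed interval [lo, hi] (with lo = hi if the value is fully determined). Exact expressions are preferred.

|AC| ∈ [2, 96]  (≈ [2.0000, 96.0000])

|AB| ∈ {47}
|BC| ∈ {49}
|AC| ∈ [2, 96]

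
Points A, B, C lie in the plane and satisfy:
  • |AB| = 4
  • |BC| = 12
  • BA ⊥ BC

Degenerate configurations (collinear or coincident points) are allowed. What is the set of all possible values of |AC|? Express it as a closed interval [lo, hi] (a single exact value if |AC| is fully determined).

|AC| = 4·√(10)  (≈ 12.6491)

|AB| ∈ {4}
|BC| ∈ {12}
|AC| ∈ {4·√(10)}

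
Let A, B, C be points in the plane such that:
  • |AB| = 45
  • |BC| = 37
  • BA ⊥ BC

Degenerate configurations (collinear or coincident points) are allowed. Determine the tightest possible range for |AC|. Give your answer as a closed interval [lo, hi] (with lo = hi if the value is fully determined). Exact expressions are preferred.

|AB| ∈ {45}
|BC| ∈ {37}
|AC| ∈ {√(3394)}

|AC| = √(3394)  (≈ 58.2580)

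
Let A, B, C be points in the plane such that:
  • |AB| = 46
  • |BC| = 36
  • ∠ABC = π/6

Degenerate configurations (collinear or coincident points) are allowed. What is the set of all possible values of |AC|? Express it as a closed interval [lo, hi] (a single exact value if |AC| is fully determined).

|AB| ∈ {46}
|BC| ∈ {36}
|AC| ∈ {2·√(853 - 414·√(3))}

|AC| = 2·√(853 - 414·√(3))  (≈ 23.3179)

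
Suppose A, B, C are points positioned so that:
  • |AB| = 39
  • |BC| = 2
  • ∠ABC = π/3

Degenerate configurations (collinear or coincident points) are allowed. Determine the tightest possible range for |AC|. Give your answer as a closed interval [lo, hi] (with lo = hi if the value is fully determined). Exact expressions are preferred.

|AC| = √(1447)  (≈ 38.0395)

|AB| ∈ {39}
|BC| ∈ {2}
|AC| ∈ {√(1447)}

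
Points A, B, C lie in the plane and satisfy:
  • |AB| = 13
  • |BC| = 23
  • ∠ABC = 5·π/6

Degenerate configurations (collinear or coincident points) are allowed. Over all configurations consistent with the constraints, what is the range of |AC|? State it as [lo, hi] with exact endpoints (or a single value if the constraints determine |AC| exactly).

|AB| ∈ {13}
|BC| ∈ {23}
|AC| ∈ {√(299·√(3) + 698)}

|AC| = √(299·√(3) + 698)  (≈ 34.8695)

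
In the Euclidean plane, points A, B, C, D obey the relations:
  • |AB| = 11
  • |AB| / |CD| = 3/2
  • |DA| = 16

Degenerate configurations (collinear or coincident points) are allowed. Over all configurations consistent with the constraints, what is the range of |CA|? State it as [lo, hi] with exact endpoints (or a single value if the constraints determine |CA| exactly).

|CA| ∈ [26/3, 70/3]  (≈ [8.6667, 23.3333])

|AB| ∈ {11}
|AD| ∈ {16}
|CD| ∈ {22/3}
|BD| ∈ [5, 27]
|AC| ∈ [26/3, 70/3]
|BC| ∈ [0, 103/3]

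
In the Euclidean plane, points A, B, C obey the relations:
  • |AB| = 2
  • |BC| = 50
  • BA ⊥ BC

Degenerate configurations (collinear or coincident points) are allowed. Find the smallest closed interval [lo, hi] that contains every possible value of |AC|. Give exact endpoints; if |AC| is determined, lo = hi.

|AB| ∈ {2}
|BC| ∈ {50}
|AC| ∈ {2·√(626)}

|AC| = 2·√(626)  (≈ 50.0400)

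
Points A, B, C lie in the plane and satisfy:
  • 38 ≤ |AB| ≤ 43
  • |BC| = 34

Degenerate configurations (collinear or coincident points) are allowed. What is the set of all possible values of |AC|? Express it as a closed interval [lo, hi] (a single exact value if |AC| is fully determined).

|AB| ∈ [38, 43]
|BC| ∈ {34}
|AC| ∈ [4, 77]

|AC| ∈ [4, 77]  (≈ [4.0000, 77.0000])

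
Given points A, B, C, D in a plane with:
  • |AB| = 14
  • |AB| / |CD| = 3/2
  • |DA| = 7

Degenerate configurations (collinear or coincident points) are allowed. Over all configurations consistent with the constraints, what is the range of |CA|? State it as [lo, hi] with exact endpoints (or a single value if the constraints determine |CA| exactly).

|AB| ∈ {14}
|AD| ∈ {7}
|CD| ∈ {28/3}
|BD| ∈ [7, 21]
|AC| ∈ [7/3, 49/3]
|BC| ∈ [0, 91/3]

|CA| ∈ [7/3, 49/3]  (≈ [2.3333, 16.3333])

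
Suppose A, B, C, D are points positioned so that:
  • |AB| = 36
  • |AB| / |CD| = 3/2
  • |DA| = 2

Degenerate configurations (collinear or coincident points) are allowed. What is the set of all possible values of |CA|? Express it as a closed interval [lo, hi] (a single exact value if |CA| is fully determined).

|CA| ∈ [22, 26]  (≈ [22.0000, 26.0000])

|AB| ∈ {36}
|AD| ∈ {2}
|CD| ∈ {24}
|BD| ∈ [34, 38]
|AC| ∈ [22, 26]
|BC| ∈ [10, 62]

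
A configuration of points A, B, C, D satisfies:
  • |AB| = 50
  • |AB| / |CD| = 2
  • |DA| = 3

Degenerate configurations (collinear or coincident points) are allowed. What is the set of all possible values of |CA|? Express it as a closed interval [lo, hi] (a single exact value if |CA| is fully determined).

|CA| ∈ [22, 28]  (≈ [22.0000, 28.0000])

|AB| ∈ {50}
|AD| ∈ {3}
|CD| ∈ {25}
|BD| ∈ [47, 53]
|AC| ∈ [22, 28]
|BC| ∈ [22, 78]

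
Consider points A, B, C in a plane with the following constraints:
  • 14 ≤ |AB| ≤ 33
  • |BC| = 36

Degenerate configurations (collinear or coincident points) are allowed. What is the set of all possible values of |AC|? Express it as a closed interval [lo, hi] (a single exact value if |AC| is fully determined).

|AC| ∈ [3, 69]  (≈ [3.0000, 69.0000])

|AB| ∈ [14, 33]
|BC| ∈ {36}
|AC| ∈ [3, 69]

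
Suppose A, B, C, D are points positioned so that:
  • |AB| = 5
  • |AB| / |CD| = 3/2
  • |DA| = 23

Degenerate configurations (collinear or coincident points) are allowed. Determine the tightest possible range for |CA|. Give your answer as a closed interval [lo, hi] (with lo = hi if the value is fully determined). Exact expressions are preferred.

|CA| ∈ [59/3, 79/3]  (≈ [19.6667, 26.3333])

|AB| ∈ {5}
|AD| ∈ {23}
|CD| ∈ {10/3}
|BD| ∈ [18, 28]
|AC| ∈ [59/3, 79/3]
|BC| ∈ [44/3, 94/3]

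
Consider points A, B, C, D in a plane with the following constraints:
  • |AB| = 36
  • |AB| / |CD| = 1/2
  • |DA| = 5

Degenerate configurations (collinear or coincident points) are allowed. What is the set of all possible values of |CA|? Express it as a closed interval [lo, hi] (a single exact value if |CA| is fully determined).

|CA| ∈ [67, 77]  (≈ [67.0000, 77.0000])

|AB| ∈ {36}
|AD| ∈ {5}
|CD| ∈ {72}
|BD| ∈ [31, 41]
|AC| ∈ [67, 77]
|BC| ∈ [31, 113]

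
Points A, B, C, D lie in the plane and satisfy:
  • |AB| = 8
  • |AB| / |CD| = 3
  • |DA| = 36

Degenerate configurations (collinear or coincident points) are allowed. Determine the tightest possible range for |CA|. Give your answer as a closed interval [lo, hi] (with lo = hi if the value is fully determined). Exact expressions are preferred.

|AB| ∈ {8}
|AD| ∈ {36}
|CD| ∈ {8/3}
|BD| ∈ [28, 44]
|AC| ∈ [100/3, 116/3]
|BC| ∈ [76/3, 140/3]

|CA| ∈ [100/3, 116/3]  (≈ [33.3333, 38.6667])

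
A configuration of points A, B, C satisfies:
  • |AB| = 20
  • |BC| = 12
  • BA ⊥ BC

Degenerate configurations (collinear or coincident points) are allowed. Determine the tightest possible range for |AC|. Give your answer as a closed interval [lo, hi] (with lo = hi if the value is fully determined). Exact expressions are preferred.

|AC| = 4·√(34)  (≈ 23.3238)

|AB| ∈ {20}
|BC| ∈ {12}
|AC| ∈ {4·√(34)}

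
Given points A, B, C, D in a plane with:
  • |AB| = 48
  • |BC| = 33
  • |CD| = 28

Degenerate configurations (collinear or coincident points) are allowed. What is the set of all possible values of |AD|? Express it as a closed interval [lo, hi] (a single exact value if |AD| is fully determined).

|AB| ∈ {48}
|BC| ∈ {33}
|CD| ∈ {28}
|AC| ∈ [15, 81]
|BD| ∈ [5, 61]
|AD| ∈ [0, 109]

|AD| ∈ [0, 109]  (≈ [0.0000, 109.0000])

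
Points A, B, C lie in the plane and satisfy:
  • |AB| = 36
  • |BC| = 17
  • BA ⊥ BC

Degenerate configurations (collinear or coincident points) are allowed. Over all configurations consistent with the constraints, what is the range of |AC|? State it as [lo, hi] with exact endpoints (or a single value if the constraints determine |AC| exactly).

|AC| = √(1585)  (≈ 39.8121)

|AB| ∈ {36}
|BC| ∈ {17}
|AC| ∈ {√(1585)}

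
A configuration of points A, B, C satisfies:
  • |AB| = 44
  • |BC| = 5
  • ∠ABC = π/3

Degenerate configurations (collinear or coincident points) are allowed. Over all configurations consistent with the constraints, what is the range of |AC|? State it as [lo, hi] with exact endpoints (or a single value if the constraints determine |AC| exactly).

|AB| ∈ {44}
|BC| ∈ {5}
|AC| ∈ {√(1741)}

|AC| = √(1741)  (≈ 41.7253)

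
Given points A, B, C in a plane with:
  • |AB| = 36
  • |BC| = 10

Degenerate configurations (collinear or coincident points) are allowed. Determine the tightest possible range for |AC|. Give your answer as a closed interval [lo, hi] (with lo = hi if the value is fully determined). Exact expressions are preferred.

|AB| ∈ {36}
|BC| ∈ {10}
|AC| ∈ [26, 46]

|AC| ∈ [26, 46]  (≈ [26.0000, 46.0000])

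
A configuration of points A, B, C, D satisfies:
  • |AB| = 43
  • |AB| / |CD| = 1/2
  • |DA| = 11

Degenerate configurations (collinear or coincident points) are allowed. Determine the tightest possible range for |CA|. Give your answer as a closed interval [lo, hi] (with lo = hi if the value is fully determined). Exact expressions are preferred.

|CA| ∈ [75, 97]  (≈ [75.0000, 97.0000])

|AB| ∈ {43}
|AD| ∈ {11}
|CD| ∈ {86}
|BD| ∈ [32, 54]
|AC| ∈ [75, 97]
|BC| ∈ [32, 140]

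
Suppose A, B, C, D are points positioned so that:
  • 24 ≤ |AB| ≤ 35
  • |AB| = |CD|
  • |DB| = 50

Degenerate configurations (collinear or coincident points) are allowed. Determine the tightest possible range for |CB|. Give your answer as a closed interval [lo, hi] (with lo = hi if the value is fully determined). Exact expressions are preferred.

|AB| ∈ [24, 35]
|BD| ∈ {50}
|CD| ∈ [24, 35]
|AD| ∈ [15, 85]
|BC| ∈ [15, 85]
|AC| ∈ [0, 120]

|CB| ∈ [15, 85]  (≈ [15.0000, 85.0000])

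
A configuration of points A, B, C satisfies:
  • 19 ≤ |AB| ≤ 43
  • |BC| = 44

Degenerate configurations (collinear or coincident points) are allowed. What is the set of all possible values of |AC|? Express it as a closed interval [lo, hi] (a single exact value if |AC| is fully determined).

|AB| ∈ [19, 43]
|BC| ∈ {44}
|AC| ∈ [1, 87]

|AC| ∈ [1, 87]  (≈ [1.0000, 87.0000])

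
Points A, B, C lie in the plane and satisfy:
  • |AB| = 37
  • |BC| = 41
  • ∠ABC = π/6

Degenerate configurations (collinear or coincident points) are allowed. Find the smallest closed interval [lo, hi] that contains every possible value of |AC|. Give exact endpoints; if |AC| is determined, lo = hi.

|AB| ∈ {37}
|BC| ∈ {41}
|AC| ∈ {√(3050 - 1517·√(3))}

|AC| = √(3050 - 1517·√(3))  (≈ 20.5543)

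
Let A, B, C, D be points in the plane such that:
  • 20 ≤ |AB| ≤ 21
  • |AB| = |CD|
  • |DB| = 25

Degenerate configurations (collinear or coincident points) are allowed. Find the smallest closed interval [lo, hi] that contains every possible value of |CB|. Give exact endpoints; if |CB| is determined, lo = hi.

|CB| ∈ [4, 46]  (≈ [4.0000, 46.0000])

|AB| ∈ [20, 21]
|BD| ∈ {25}
|CD| ∈ [20, 21]
|AD| ∈ [4, 46]
|BC| ∈ [4, 46]
|AC| ∈ [0, 67]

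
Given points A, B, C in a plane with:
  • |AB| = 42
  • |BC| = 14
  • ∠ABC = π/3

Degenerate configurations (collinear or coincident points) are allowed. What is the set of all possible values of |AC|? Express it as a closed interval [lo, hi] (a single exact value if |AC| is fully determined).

|AC| = 14·√(7)  (≈ 37.0405)

|AB| ∈ {42}
|BC| ∈ {14}
|AC| ∈ {14·√(7)}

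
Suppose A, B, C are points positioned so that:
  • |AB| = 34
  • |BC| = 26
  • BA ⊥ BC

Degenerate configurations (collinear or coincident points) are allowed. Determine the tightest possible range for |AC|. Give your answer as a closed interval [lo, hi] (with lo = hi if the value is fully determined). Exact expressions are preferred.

|AC| = 2·√(458)  (≈ 42.8019)

|AB| ∈ {34}
|BC| ∈ {26}
|AC| ∈ {2·√(458)}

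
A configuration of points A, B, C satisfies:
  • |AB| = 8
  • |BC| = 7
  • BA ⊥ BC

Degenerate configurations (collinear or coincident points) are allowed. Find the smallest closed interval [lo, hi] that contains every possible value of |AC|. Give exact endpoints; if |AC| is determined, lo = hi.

|AB| ∈ {8}
|BC| ∈ {7}
|AC| ∈ {√(113)}

|AC| = √(113)  (≈ 10.6301)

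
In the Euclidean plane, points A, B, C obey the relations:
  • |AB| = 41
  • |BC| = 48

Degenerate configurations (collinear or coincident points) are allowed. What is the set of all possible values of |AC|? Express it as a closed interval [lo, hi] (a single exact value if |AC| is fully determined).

|AC| ∈ [7, 89]  (≈ [7.0000, 89.0000])

|AB| ∈ {41}
|BC| ∈ {48}
|AC| ∈ [7, 89]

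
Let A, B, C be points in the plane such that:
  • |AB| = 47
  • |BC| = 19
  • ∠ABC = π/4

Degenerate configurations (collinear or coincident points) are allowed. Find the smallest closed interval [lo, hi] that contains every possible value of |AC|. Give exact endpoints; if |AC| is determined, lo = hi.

|AB| ∈ {47}
|BC| ∈ {19}
|AC| ∈ {√(2570 - 893·√(2))}

|AC| = √(2570 - 893·√(2))  (≈ 36.1539)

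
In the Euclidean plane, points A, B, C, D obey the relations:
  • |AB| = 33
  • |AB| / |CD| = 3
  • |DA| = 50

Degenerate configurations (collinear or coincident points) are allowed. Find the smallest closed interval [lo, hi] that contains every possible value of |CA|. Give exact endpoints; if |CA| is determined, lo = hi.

|AB| ∈ {33}
|AD| ∈ {50}
|CD| ∈ {11}
|BD| ∈ [17, 83]
|AC| ∈ [39, 61]
|BC| ∈ [6, 94]

|CA| ∈ [39, 61]  (≈ [39.0000, 61.0000])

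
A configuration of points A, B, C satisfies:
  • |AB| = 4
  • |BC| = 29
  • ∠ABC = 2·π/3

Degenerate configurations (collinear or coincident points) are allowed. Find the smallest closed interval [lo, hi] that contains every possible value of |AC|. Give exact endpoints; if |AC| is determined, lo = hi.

|AC| = √(973)  (≈ 31.1929)

|AB| ∈ {4}
|BC| ∈ {29}
|AC| ∈ {√(973)}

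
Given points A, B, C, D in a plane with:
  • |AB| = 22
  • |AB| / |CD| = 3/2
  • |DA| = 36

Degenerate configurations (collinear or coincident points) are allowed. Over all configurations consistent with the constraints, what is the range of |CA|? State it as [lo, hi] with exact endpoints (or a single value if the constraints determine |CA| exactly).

|AB| ∈ {22}
|AD| ∈ {36}
|CD| ∈ {44/3}
|BD| ∈ [14, 58]
|AC| ∈ [64/3, 152/3]
|BC| ∈ [0, 218/3]

|CA| ∈ [64/3, 152/3]  (≈ [21.3333, 50.6667])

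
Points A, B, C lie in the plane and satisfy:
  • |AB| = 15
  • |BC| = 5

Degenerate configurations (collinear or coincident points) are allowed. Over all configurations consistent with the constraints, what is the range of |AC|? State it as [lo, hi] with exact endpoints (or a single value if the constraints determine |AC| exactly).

|AB| ∈ {15}
|BC| ∈ {5}
|AC| ∈ [10, 20]

|AC| ∈ [10, 20]  (≈ [10.0000, 20.0000])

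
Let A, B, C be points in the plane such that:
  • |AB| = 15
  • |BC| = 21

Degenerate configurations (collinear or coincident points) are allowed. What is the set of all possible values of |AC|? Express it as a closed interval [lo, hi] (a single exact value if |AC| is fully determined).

|AB| ∈ {15}
|BC| ∈ {21}
|AC| ∈ [6, 36]

|AC| ∈ [6, 36]  (≈ [6.0000, 36.0000])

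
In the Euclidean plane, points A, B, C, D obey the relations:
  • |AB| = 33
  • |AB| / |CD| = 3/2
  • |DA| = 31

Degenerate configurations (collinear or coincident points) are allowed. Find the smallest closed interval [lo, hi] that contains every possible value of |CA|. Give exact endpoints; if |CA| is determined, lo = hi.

|CA| ∈ [9, 53]  (≈ [9.0000, 53.0000])

|AB| ∈ {33}
|AD| ∈ {31}
|CD| ∈ {22}
|BD| ∈ [2, 64]
|AC| ∈ [9, 53]
|BC| ∈ [0, 86]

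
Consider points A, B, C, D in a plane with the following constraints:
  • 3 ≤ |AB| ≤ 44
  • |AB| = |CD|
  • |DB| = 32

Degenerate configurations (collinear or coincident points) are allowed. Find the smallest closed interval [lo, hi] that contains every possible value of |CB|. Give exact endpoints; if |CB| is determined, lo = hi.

|CB| ∈ [0, 76]  (≈ [0.0000, 76.0000])

|AB| ∈ [3, 44]
|BD| ∈ {32}
|CD| ∈ [3, 44]
|AD| ∈ [0, 76]
|BC| ∈ [0, 76]
|AC| ∈ [0, 120]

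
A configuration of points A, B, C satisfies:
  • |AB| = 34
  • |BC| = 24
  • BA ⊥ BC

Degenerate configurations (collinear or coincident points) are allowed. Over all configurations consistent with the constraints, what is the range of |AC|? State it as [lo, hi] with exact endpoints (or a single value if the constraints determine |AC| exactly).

|AC| = 2·√(433)  (≈ 41.6173)

|AB| ∈ {34}
|BC| ∈ {24}
|AC| ∈ {2·√(433)}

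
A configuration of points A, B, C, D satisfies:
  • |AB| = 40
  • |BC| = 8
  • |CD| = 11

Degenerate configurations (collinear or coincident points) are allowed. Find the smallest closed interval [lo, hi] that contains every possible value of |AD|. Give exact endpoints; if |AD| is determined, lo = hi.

|AB| ∈ {40}
|BC| ∈ {8}
|CD| ∈ {11}
|AC| ∈ [32, 48]
|BD| ∈ [3, 19]
|AD| ∈ [21, 59]

|AD| ∈ [21, 59]  (≈ [21.0000, 59.0000])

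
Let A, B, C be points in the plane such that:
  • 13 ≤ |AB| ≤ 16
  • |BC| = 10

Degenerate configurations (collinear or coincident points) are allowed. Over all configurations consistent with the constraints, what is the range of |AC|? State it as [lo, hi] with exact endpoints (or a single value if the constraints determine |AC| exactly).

|AC| ∈ [3, 26]  (≈ [3.0000, 26.0000])

|AB| ∈ [13, 16]
|BC| ∈ {10}
|AC| ∈ [3, 26]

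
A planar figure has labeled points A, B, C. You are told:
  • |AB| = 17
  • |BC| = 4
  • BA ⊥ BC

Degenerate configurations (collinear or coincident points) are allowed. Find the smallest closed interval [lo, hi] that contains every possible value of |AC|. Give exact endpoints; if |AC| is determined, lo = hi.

|AC| = √(305)  (≈ 17.4642)

|AB| ∈ {17}
|BC| ∈ {4}
|AC| ∈ {√(305)}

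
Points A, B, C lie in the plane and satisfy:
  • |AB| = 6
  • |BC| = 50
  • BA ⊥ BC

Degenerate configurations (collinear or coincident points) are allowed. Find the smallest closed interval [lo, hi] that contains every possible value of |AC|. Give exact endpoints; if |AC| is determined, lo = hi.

|AB| ∈ {6}
|BC| ∈ {50}
|AC| ∈ {2·√(634)}

|AC| = 2·√(634)  (≈ 50.3587)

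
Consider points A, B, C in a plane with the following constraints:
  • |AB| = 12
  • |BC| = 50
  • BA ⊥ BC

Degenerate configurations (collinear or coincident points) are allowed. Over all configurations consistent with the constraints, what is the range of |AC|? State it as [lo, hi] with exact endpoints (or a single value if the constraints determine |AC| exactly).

|AB| ∈ {12}
|BC| ∈ {50}
|AC| ∈ {2·√(661)}

|AC| = 2·√(661)  (≈ 51.4198)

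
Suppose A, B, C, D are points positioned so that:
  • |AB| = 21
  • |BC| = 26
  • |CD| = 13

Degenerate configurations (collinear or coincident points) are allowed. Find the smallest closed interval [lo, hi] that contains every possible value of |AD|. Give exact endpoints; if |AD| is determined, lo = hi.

|AD| ∈ [0, 60]  (≈ [0.0000, 60.0000])

|AB| ∈ {21}
|BC| ∈ {26}
|CD| ∈ {13}
|AC| ∈ [5, 47]
|BD| ∈ [13, 39]
|AD| ∈ [0, 60]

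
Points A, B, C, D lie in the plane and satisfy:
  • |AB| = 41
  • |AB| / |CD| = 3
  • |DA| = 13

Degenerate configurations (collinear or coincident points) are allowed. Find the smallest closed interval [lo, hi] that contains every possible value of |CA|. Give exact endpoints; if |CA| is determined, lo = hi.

|AB| ∈ {41}
|AD| ∈ {13}
|CD| ∈ {41/3}
|BD| ∈ [28, 54]
|AC| ∈ [2/3, 80/3]
|BC| ∈ [43/3, 203/3]

|CA| ∈ [2/3, 80/3]  (≈ [0.6667, 26.6667])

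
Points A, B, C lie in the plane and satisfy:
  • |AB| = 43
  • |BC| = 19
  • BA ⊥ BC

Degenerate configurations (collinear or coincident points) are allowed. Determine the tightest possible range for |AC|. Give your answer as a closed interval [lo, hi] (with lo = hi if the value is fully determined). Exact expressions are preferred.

|AC| = √(2210)  (≈ 47.0106)

|AB| ∈ {43}
|BC| ∈ {19}
|AC| ∈ {√(2210)}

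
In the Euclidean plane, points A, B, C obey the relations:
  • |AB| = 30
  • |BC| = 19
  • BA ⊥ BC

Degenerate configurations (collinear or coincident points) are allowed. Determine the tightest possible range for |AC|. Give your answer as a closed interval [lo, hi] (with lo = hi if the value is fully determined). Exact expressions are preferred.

|AB| ∈ {30}
|BC| ∈ {19}
|AC| ∈ {√(1261)}

|AC| = √(1261)  (≈ 35.5106)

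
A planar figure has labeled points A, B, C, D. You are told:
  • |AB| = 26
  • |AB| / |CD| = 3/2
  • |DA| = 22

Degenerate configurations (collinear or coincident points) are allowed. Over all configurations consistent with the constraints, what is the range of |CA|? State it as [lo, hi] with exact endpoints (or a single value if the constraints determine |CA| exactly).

|AB| ∈ {26}
|AD| ∈ {22}
|CD| ∈ {52/3}
|BD| ∈ [4, 48]
|AC| ∈ [14/3, 118/3]
|BC| ∈ [0, 196/3]

|CA| ∈ [14/3, 118/3]  (≈ [4.6667, 39.3333])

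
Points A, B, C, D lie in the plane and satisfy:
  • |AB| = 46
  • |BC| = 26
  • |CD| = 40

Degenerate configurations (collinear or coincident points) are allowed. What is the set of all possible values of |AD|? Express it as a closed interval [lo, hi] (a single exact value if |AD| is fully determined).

|AD| ∈ [0, 112]  (≈ [0.0000, 112.0000])

|AB| ∈ {46}
|BC| ∈ {26}
|CD| ∈ {40}
|AC| ∈ [20, 72]
|BD| ∈ [14, 66]
|AD| ∈ [0, 112]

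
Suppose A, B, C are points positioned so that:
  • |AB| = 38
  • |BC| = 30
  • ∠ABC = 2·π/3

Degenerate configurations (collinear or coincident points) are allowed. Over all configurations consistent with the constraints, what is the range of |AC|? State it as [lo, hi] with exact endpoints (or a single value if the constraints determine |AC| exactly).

|AB| ∈ {38}
|BC| ∈ {30}
|AC| ∈ {2·√(871)}

|AC| = 2·√(871)  (≈ 59.0254)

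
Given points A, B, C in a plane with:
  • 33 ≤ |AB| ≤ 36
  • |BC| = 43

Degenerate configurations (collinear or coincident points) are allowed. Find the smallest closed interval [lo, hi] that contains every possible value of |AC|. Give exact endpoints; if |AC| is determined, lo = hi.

|AB| ∈ [33, 36]
|BC| ∈ {43}
|AC| ∈ [7, 79]

|AC| ∈ [7, 79]  (≈ [7.0000, 79.0000])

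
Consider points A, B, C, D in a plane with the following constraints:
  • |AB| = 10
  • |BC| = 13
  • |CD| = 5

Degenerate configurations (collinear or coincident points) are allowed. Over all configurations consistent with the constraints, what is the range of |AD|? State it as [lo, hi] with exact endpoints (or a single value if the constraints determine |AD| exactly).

|AB| ∈ {10}
|BC| ∈ {13}
|CD| ∈ {5}
|AC| ∈ [3, 23]
|BD| ∈ [8, 18]
|AD| ∈ [0, 28]

|AD| ∈ [0, 28]  (≈ [0.0000, 28.0000])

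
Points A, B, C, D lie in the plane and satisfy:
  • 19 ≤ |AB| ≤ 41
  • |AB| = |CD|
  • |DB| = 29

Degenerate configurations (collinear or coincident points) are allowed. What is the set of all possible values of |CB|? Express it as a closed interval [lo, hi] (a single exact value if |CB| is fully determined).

|AB| ∈ [19, 41]
|BD| ∈ {29}
|CD| ∈ [19, 41]
|AD| ∈ [0, 70]
|BC| ∈ [0, 70]
|AC| ∈ [0, 111]

|CB| ∈ [0, 70]  (≈ [0.0000, 70.0000])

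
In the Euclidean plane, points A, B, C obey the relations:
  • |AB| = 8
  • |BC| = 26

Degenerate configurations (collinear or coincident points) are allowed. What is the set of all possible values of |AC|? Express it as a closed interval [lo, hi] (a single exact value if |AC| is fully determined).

|AC| ∈ [18, 34]  (≈ [18.0000, 34.0000])

|AB| ∈ {8}
|BC| ∈ {26}
|AC| ∈ [18, 34]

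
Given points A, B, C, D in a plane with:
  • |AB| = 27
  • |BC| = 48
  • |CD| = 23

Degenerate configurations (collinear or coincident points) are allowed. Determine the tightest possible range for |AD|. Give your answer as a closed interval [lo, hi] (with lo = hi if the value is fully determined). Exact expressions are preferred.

|AB| ∈ {27}
|BC| ∈ {48}
|CD| ∈ {23}
|AC| ∈ [21, 75]
|BD| ∈ [25, 71]
|AD| ∈ [0, 98]

|AD| ∈ [0, 98]  (≈ [0.0000, 98.0000])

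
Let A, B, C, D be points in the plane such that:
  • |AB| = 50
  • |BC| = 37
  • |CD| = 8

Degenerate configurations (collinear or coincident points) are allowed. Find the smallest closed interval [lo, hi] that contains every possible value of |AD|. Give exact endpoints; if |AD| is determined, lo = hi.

|AD| ∈ [5, 95]  (≈ [5.0000, 95.0000])

|AB| ∈ {50}
|BC| ∈ {37}
|CD| ∈ {8}
|AC| ∈ [13, 87]
|BD| ∈ [29, 45]
|AD| ∈ [5, 95]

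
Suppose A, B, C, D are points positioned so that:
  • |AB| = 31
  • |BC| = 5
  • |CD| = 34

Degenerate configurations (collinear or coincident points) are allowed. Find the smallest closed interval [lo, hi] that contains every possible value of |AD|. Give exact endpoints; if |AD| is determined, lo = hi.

|AB| ∈ {31}
|BC| ∈ {5}
|CD| ∈ {34}
|AC| ∈ [26, 36]
|BD| ∈ [29, 39]
|AD| ∈ [0, 70]

|AD| ∈ [0, 70]  (≈ [0.0000, 70.0000])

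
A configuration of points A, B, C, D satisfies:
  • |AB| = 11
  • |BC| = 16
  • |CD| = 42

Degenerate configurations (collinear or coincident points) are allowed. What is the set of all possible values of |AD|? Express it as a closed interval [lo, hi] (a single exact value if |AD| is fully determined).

|AB| ∈ {11}
|BC| ∈ {16}
|CD| ∈ {42}
|AC| ∈ [5, 27]
|BD| ∈ [26, 58]
|AD| ∈ [15, 69]

|AD| ∈ [15, 69]  (≈ [15.0000, 69.0000])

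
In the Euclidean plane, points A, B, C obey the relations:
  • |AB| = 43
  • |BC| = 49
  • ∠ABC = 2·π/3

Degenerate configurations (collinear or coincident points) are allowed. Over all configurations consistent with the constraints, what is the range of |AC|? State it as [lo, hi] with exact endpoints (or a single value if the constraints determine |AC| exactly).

|AC| = √(6357)  (≈ 79.7308)

|AB| ∈ {43}
|BC| ∈ {49}
|AC| ∈ {√(6357)}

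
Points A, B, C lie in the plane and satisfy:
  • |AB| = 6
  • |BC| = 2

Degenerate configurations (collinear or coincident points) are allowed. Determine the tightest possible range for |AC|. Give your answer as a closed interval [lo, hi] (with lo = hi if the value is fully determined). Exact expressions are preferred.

|AB| ∈ {6}
|BC| ∈ {2}
|AC| ∈ [4, 8]

|AC| ∈ [4, 8]  (≈ [4.0000, 8.0000])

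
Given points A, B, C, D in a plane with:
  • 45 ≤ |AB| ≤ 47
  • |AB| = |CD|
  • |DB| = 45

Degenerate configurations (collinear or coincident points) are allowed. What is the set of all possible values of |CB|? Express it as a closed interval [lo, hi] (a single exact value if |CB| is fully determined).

|CB| ∈ [0, 92]  (≈ [0.0000, 92.0000])

|AB| ∈ [45, 47]
|BD| ∈ {45}
|CD| ∈ [45, 47]
|AD| ∈ [0, 92]
|BC| ∈ [0, 92]
|AC| ∈ [0, 139]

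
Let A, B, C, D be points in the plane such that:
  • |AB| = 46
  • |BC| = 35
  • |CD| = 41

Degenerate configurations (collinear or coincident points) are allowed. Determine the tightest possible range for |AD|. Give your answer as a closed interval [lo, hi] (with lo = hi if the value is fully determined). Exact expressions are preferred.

|AB| ∈ {46}
|BC| ∈ {35}
|CD| ∈ {41}
|AC| ∈ [11, 81]
|BD| ∈ [6, 76]
|AD| ∈ [0, 122]

|AD| ∈ [0, 122]  (≈ [0.0000, 122.0000])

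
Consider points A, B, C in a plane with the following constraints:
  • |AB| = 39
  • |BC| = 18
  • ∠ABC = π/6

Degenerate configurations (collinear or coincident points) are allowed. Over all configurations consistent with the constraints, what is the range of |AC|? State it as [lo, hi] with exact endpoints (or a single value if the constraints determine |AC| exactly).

|AB| ∈ {39}
|BC| ∈ {18}
|AC| ∈ {3·√(205 - 78·√(3))}

|AC| = 3·√(205 - 78·√(3))  (≈ 25.0819)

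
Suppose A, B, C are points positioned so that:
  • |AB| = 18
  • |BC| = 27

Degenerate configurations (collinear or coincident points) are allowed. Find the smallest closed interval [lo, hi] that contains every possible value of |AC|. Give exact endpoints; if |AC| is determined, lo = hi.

|AB| ∈ {18}
|BC| ∈ {27}
|AC| ∈ [9, 45]

|AC| ∈ [9, 45]  (≈ [9.0000, 45.0000])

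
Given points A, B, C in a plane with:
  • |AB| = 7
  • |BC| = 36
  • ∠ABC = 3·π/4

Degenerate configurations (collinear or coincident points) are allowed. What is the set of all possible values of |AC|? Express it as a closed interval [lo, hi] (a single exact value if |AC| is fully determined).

|AC| = √(252·√(2) + 1345)  (≈ 41.2478)

|AB| ∈ {7}
|BC| ∈ {36}
|AC| ∈ {√(252·√(2) + 1345)}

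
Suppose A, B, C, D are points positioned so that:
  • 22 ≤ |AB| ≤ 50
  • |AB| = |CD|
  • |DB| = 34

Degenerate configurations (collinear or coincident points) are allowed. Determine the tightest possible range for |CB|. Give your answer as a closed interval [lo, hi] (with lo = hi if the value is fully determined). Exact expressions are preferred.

|AB| ∈ [22, 50]
|BD| ∈ {34}
|CD| ∈ [22, 50]
|AD| ∈ [0, 84]
|BC| ∈ [0, 84]
|AC| ∈ [0, 134]

|CB| ∈ [0, 84]  (≈ [0.0000, 84.0000])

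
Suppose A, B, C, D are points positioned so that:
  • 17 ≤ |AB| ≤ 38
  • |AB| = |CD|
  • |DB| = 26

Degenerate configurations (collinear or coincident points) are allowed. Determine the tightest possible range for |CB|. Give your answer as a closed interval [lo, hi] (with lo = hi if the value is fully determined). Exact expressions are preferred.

|AB| ∈ [17, 38]
|BD| ∈ {26}
|CD| ∈ [17, 38]
|AD| ∈ [0, 64]
|BC| ∈ [0, 64]
|AC| ∈ [0, 102]

|CB| ∈ [0, 64]  (≈ [0.0000, 64.0000])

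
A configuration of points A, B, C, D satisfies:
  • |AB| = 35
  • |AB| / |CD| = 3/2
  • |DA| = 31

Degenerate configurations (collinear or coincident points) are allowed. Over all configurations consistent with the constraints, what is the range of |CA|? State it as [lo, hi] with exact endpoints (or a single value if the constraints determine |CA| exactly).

|AB| ∈ {35}
|AD| ∈ {31}
|CD| ∈ {70/3}
|BD| ∈ [4, 66]
|AC| ∈ [23/3, 163/3]
|BC| ∈ [0, 268/3]

|CA| ∈ [23/3, 163/3]  (≈ [7.6667, 54.3333])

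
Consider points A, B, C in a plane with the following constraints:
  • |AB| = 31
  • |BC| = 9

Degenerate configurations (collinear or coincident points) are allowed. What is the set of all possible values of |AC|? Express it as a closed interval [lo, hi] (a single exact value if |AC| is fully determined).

|AB| ∈ {31}
|BC| ∈ {9}
|AC| ∈ [22, 40]

|AC| ∈ [22, 40]  (≈ [22.0000, 40.0000])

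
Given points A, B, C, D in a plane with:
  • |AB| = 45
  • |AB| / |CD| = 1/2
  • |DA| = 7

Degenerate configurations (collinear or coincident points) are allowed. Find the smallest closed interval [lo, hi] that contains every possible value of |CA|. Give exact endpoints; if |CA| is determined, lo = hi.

|CA| ∈ [83, 97]  (≈ [83.0000, 97.0000])

|AB| ∈ {45}
|AD| ∈ {7}
|CD| ∈ {90}
|BD| ∈ [38, 52]
|AC| ∈ [83, 97]
|BC| ∈ [38, 142]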